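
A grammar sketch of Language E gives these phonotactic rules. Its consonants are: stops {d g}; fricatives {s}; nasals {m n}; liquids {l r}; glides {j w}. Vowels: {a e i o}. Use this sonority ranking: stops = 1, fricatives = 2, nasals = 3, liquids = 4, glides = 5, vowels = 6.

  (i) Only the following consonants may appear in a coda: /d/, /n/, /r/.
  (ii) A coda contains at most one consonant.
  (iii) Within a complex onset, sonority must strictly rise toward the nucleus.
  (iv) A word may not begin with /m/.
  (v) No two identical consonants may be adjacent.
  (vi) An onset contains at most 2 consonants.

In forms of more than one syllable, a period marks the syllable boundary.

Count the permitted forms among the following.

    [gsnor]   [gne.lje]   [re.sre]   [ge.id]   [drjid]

[gsnor] — violates constraint (vi): syllable 1 onset /gsn/ has 3 consonants (> 2) → not permitted
[gne.lje] — σ1 onset /gn/ (1→3 rises), coda /∅/ ok; σ2 onset /lj/ (4→5 rises), coda /∅/ ok → permitted
[re.sre] — σ1 onset /r/, coda /∅/ ok; σ2 onset /sr/ (2→4 rises), coda /∅/ ok → permitted
[ge.id] — σ1 onset /g/, coda /∅/ ok; σ2 onset /∅/, coda /d/ ok → permitted
[drjid] — violates constraint (vi): syllable 1 onset /drj/ has 3 consonants (> 2) → not permitted
Permitted: [gne.lje], [re.sre], [ge.id] → 3.

3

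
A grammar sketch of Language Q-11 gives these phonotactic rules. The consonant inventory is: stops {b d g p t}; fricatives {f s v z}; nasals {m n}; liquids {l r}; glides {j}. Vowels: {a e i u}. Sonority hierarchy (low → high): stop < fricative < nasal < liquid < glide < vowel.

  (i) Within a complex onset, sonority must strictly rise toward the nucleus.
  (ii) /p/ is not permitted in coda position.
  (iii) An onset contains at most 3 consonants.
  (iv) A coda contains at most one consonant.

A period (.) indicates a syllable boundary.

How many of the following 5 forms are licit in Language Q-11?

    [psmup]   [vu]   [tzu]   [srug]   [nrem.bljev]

4

[psmup] — violates constraint (ii): syllable 1 coda contains /p/ → illicit
[vu] — σ1 onset /v/, coda /∅/ ok → licit
[tzu] — σ1 onset /tz/ (1→2 rises), coda /∅/ ok → licit
[srug] — σ1 onset /sr/ (2→4 rises), coda /g/ ok → licit
[nrem.bljev] — σ1 onset /nr/ (3→4 rises), coda /m/ ok; σ2 onset /blj/ (1→4→5 rises), coda /v/ ok → licit
Licit: [vu], [tzu], [srug], [nrem.bljev] → 4.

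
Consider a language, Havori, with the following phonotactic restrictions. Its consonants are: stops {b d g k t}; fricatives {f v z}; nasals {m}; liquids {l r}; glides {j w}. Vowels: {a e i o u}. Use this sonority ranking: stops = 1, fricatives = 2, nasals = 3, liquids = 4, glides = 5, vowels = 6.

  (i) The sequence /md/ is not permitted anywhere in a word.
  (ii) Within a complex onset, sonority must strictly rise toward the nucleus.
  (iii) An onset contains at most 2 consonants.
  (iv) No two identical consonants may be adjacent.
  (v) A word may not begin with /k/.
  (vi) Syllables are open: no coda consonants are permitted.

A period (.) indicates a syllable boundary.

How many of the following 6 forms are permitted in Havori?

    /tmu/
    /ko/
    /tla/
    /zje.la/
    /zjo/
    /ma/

/tmu/ — σ1 onset /tm/ (1→3 rises), coda /∅/ ok → permitted
/ko/ — violates constraint (v): word begins with /k/ → not permitted
/tla/ — σ1 onset /tl/ (1→4 rises), coda /∅/ ok → permitted
/zje.la/ — σ1 onset /zj/ (2→5 rises), coda /∅/ ok; σ2 onset /l/, coda /∅/ ok → permitted
/zjo/ — σ1 onset /zj/ (2→5 rises), coda /∅/ ok → permitted
/ma/ — σ1 onset /m/, coda /∅/ ok → permitted
Permitted: /tmu/, /tla/, /zje.la/, /zjo/, /ma/ → 5.

5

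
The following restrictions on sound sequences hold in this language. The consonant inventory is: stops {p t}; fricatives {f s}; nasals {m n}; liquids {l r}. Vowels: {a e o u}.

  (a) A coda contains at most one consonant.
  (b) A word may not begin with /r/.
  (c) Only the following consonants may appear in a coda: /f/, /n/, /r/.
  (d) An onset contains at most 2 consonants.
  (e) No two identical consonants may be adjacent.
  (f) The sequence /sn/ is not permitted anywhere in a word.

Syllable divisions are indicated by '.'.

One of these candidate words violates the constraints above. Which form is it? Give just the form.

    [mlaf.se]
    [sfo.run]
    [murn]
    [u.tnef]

[mlaf.se] — σ1 onset /ml/ (2C), coda /f/ ok; σ2 onset /s/, coda /∅/ ok → licit
[sfo.run] — σ1 onset /sf/ (2C), coda /∅/ ok; σ2 onset /r/, coda /n/ ok → licit
[murn] — violates constraint (a): syllable 1 coda /rn/ has 2 consonants (> 1) → illicit
[u.tnef] — σ1 onset /∅/, coda /∅/ ok; σ2 onset /tn/ (2C), coda /f/ ok → licit

[murn]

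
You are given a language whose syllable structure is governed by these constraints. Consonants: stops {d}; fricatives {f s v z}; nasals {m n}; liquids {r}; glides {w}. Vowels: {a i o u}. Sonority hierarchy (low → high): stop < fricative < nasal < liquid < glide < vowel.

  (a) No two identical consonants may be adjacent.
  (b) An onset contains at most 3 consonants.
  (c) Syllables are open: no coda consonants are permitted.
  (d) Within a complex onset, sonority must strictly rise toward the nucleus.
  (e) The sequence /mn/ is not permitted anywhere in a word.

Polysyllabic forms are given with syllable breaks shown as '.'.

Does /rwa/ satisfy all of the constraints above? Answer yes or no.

/rwa/ — σ1 onset /rw/ (4→5 rises), coda /∅/ ok → permitted

yes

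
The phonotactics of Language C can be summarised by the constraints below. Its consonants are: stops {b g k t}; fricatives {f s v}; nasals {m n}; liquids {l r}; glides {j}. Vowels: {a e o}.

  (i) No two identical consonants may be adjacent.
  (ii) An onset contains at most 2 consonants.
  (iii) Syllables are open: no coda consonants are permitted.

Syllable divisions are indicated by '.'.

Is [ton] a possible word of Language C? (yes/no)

[ton] — violates constraint (iii): syllable 1 coda /n/ has 1 consonant (> 0) → illicit

no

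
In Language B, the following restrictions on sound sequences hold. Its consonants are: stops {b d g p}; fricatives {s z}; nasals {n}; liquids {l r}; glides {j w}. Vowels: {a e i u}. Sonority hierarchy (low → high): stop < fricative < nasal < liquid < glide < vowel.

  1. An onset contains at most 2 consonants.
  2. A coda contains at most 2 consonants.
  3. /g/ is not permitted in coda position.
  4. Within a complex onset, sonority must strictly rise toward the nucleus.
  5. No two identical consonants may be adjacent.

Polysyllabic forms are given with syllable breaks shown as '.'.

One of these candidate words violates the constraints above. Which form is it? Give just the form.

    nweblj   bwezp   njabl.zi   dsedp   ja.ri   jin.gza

nweblj — violates constraint 2: syllable 1 coda /blj/ has 3 consonants (> 2) → not permitted
bwezp — σ1 onset /bw/ (1→5 rises), coda /zp/ (2C) ok → permitted
njabl.zi — σ1 onset /nj/ (3→5 rises), coda /bl/ (2C) ok; σ2 onset /z/, coda /∅/ ok → permitted
dsedp — σ1 onset /ds/ (1→2 rises), coda /dp/ (2C) ok → permitted
ja.ri — σ1 onset /j/, coda /∅/ ok; σ2 onset /r/, coda /∅/ ok → permitted
jin.gza — σ1 onset /j/, coda /n/ ok; σ2 onset /gz/ (1→2 rises), coda /∅/ ok → permitted

nweblj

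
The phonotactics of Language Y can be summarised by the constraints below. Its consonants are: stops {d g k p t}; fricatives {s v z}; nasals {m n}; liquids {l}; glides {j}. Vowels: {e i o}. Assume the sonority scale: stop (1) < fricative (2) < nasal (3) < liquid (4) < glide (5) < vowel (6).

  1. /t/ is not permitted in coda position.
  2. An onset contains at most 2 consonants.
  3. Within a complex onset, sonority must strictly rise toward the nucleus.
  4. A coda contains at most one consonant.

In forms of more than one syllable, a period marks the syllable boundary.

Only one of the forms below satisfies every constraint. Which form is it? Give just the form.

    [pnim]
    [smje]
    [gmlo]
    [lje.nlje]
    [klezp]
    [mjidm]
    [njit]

[pnim] — σ1 onset /pn/ (1→3 rises), coda /m/ ok → phonotactically legal
[smje] — violates constraint 2: syllable 1 onset /smj/ has 3 consonants (> 2) → phonotactically illegal
[gmlo] — violates constraint 2: syllable 1 onset /gml/ has 3 consonants (> 2) → phonotactically illegal
[lje.nlje] — violates constraint 2: syllable 2 onset /nlj/ has 3 consonants (> 2) → phonotactically illegal
[klezp] — violates constraint 4: syllable 1 coda /zp/ has 2 consonants (> 1) → phonotactically illegal
[mjidm] — violates constraint 4: syllable 1 coda /dm/ has 2 consonants (> 1) → phonotactically illegal
[njit] — violates constraint 1: syllable 1 coda contains /t/ → phonotactically illegal

[pnim]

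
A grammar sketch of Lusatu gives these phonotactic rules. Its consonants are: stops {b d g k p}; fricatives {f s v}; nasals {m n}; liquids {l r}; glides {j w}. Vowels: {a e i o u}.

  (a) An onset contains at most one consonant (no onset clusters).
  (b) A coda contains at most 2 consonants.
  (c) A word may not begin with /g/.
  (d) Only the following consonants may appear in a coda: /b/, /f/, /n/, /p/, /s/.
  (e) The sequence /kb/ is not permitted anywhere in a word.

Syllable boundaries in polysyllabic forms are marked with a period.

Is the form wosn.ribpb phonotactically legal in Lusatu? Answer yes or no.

wosn.ribpb — violates constraint (b): syllable 2 coda /bpb/ has 3 consonants (> 2) → phonotactically illegal

no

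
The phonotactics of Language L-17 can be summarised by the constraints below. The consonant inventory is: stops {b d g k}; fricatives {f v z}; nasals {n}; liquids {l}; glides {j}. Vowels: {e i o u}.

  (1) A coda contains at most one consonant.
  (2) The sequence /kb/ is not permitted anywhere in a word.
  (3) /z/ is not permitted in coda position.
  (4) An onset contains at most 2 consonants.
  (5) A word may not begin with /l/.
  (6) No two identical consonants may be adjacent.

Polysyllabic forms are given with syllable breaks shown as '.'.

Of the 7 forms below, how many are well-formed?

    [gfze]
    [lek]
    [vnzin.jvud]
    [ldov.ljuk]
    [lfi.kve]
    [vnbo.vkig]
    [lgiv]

0

[gfze] — violates constraint 4: syllable 1 onset /gfz/ has 3 consonants (> 2) → ill-formed
[lek] — violates constraint 5: word begins with /l/ → ill-formed
[vnzin.jvud] — violates constraint 4: syllable 1 onset /vnz/ has 3 consonants (> 2) → ill-formed
[ldov.ljuk] — violates constraint 5: word begins with /l/ → ill-formed
[lfi.kve] — violates constraint 5: word begins with /l/ → ill-formed
[vnbo.vkig] — violates constraint 4: syllable 1 onset /vnb/ has 3 consonants (> 2) → ill-formed
[lgiv] — violates constraint 5: word begins with /l/ → ill-formed
No form is well-formed → 0.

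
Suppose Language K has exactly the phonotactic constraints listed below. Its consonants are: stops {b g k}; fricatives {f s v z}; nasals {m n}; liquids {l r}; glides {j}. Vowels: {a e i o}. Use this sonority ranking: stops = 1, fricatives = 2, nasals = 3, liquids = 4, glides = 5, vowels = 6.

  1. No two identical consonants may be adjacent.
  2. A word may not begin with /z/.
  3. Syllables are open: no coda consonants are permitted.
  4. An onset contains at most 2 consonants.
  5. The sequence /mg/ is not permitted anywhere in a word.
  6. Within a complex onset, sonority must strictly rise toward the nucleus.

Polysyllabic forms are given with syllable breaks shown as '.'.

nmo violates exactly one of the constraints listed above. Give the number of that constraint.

6

nmo: syllable 1 onset /nm/: /n/ (nasal, 3) → /m/ (nasal, 3) does not rise.
This is a violation of constraint 6: "Within a complex onset, sonority must strictly rise toward the nucleus."
The remaining constraints (1, 2, 3, 4, 5) are satisfied.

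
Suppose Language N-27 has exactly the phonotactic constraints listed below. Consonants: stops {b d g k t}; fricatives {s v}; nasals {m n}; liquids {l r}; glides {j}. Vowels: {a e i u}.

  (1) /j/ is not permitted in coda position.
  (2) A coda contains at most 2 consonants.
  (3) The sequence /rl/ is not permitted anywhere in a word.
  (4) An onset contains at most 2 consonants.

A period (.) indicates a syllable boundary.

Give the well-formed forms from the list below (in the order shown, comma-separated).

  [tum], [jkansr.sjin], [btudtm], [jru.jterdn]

[tum] — σ1 onset /t/, coda /m/ ok → well-formed
[jkansr.sjin] — violates constraint 2: syllable 1 coda /nsr/ has 3 consonants (> 2) → ill-formed
[btudtm] — violates constraint 2: syllable 1 coda /dtm/ has 3 consonants (> 2) → ill-formed
[jru.jterdn] — violates constraint 2: syllable 2 coda /rdn/ has 3 consonants (> 2) → ill-formed

[tum]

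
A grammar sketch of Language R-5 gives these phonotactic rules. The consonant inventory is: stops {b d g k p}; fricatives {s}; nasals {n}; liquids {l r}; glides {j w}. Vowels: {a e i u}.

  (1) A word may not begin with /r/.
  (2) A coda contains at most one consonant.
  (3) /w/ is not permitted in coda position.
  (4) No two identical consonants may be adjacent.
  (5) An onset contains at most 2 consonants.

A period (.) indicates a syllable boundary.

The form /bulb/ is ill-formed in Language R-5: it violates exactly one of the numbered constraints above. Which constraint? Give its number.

/bulb/: syllable 1 coda /lb/ has 2 consonants (> 1).
This is a violation of constraint 2: "A coda contains at most one consonant."
The remaining constraints (1, 3, 4, 5) are satisfied.

2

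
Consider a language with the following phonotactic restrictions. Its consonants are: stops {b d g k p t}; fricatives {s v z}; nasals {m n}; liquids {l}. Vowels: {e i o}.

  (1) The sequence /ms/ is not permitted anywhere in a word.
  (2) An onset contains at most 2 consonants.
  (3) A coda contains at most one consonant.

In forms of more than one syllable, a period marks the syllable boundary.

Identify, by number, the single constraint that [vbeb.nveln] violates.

[vbeb.nveln]: syllable 2 coda /ln/ has 2 consonants (> 1).
This is a violation of constraint 3: "A coda contains at most one consonant."
The remaining constraints (1, 2) are satisfied.

3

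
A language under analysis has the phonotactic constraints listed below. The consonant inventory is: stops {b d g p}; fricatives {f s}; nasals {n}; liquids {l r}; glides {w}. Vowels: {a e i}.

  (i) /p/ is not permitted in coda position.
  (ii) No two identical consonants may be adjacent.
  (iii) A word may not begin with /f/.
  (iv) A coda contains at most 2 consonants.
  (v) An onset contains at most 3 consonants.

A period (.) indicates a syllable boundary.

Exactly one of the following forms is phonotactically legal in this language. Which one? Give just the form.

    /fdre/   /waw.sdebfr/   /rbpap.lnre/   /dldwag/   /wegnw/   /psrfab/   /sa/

/fdre/ — violates constraint (iii): word begins with /f/ → phonotactically illegal
/waw.sdebfr/ — violates constraint (iv): syllable 2 coda /bfr/ has 3 consonants (> 2) → phonotactically illegal
/rbpap.lnre/ — violates constraint (i): syllable 1 coda contains /p/ → phonotactically illegal
/dldwag/ — violates constraint (v): syllable 1 onset /dldw/ has 4 consonants (> 3) → phonotactically illegal
/wegnw/ — violates constraint (iv): syllable 1 coda /gnw/ has 3 consonants (> 2) → phonotactically illegal
/psrfab/ — violates constraint (v): syllable 1 onset /psrf/ has 4 consonants (> 3) → phonotactically illegal
/sa/ — σ1 onset /s/, coda /∅/ ok → phonotactically legal

/sa/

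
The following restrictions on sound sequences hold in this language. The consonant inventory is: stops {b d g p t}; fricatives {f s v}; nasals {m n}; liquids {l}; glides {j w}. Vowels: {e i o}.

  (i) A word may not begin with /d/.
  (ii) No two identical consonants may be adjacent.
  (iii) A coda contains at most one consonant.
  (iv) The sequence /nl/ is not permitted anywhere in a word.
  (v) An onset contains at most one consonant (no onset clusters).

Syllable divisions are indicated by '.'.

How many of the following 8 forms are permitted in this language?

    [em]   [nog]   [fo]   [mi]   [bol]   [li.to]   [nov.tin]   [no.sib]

8

[em] — σ1 onset /∅/, coda /m/ ok → permitted
[nog] — σ1 onset /n/, coda /g/ ok → permitted
[fo] — σ1 onset /f/, coda /∅/ ok → permitted
[mi] — σ1 onset /m/, coda /∅/ ok → permitted
[bol] — σ1 onset /b/, coda /l/ ok → permitted
[li.to] — σ1 onset /l/, coda /∅/ ok; σ2 onset /t/, coda /∅/ ok → permitted
[nov.tin] — σ1 onset /n/, coda /v/ ok; σ2 onset /t/, coda /n/ ok → permitted
[no.sib] — σ1 onset /n/, coda /∅/ ok; σ2 onset /s/, coda /b/ ok → permitted
Permitted: [em], [nog], [fo], [mi], [bol], [li.to], [nov.tin], [no.sib] → 8.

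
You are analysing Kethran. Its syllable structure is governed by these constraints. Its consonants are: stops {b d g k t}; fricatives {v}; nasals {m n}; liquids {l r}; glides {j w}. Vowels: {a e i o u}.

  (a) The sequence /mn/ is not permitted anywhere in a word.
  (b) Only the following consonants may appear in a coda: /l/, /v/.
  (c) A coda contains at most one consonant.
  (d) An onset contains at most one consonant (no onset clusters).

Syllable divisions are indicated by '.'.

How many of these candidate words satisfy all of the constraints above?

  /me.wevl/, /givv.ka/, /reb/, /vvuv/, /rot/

0

/me.wevl/ — violates constraint (c): syllable 2 coda /vl/ has 2 consonants (> 1) → phonotactically illegal
/givv.ka/ — violates constraint (c): syllable 1 coda /vv/ has 2 consonants (> 1) → phonotactically illegal
/reb/ — violates constraint (b): syllable 1 coda contains /b/, which is not a licensed coda consonant → phonotactically illegal
/vvuv/ — violates constraint (d): syllable 1 onset /vv/ has 2 consonants (> 1) → phonotactically illegal
/rot/ — violates constraint (b): syllable 1 coda contains /t/, which is not a licensed coda consonant → phonotactically illegal
No form is phonotactically legal → 0.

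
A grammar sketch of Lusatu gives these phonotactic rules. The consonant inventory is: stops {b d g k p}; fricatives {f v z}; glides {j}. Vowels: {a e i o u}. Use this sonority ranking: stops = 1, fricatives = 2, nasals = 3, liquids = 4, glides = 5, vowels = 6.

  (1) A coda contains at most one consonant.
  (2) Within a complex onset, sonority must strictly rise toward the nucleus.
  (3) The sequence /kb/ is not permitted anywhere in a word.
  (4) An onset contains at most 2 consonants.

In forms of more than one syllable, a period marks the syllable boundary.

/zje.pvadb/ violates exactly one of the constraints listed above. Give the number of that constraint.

/zje.pvadb/: syllable 2 coda /db/ has 2 consonants (> 1).
This is a violation of constraint 1: "A coda contains at most one consonant."
The remaining constraints (2, 3, 4) are satisfied.

1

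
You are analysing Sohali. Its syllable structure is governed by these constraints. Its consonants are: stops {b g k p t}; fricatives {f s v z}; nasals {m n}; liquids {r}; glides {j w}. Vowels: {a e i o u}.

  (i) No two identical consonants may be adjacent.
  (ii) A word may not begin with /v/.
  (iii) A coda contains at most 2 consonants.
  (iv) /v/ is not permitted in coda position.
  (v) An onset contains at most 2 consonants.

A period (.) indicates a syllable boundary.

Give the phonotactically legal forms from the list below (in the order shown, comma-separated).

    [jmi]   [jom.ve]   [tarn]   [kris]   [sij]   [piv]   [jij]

[jmi] — σ1 onset /jm/ (2C), coda /∅/ ok → phonotactically legal
[jom.ve] — σ1 onset /j/, coda /m/ ok; σ2 onset /v/, coda /∅/ ok → phonotactically legal
[tarn] — σ1 onset /t/, coda /rn/ (2C) ok → phonotactically legal
[kris] — σ1 onset /kr/ (2C), coda /s/ ok → phonotactically legal
[sij] — σ1 onset /s/, coda /j/ ok → phonotactically legal
[piv] — violates constraint (iv): syllable 1 coda contains /v/ → phonotactically illegal
[jij] — σ1 onset /j/, coda /j/ ok → phonotactically legal

[jmi], [jom.ve], [tarn], [kris], [sij], [jij]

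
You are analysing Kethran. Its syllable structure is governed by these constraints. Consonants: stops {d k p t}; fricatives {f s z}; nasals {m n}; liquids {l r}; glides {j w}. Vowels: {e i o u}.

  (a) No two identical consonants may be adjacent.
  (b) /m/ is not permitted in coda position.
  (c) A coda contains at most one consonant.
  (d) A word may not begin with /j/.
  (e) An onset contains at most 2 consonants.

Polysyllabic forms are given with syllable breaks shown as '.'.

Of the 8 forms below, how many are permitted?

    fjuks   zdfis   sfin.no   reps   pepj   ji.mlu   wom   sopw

fjuks — violates constraint (c): syllable 1 coda /ks/ has 2 consonants (> 1) → not permitted
zdfis — violates constraint (e): syllable 1 onset /zdf/ has 3 consonants (> 2) → not permitted
sfin.no — violates constraint (a): adjacent identical consonants /nn/ → not permitted
reps — violates constraint (c): syllable 1 coda /ps/ has 2 consonants (> 1) → not permitted
pepj — violates constraint (c): syllable 1 coda /pj/ has 2 consonants (> 1) → not permitted
ji.mlu — violates constraint (d): word begins with /j/ → not permitted
wom — violates constraint (b): syllable 1 coda contains /m/ → not permitted
sopw — violates constraint (c): syllable 1 coda /pw/ has 2 consonants (> 1) → not permitted
No form is permitted → 0.

0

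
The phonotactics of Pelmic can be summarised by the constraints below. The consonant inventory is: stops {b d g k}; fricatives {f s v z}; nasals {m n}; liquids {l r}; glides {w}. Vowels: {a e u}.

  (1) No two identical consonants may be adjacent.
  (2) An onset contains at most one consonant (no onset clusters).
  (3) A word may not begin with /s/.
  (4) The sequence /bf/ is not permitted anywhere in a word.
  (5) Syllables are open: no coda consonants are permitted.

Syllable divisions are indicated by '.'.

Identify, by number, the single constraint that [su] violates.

3

[su]: word begins with /s/.
This is a violation of constraint 3: "A word may not begin with /s/."
The remaining constraints (1, 2, 4, 5) are satisfied.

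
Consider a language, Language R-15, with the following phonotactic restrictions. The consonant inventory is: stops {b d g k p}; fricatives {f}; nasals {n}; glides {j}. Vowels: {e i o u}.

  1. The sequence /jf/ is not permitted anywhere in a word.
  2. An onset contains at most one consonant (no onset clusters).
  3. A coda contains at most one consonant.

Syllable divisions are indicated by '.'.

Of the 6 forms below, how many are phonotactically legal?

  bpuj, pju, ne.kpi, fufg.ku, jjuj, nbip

0

bpuj — violates constraint 2: syllable 1 onset /bp/ has 2 consonants (> 1) → phonotactically illegal
pju — violates constraint 2: syllable 1 onset /pj/ has 2 consonants (> 1) → phonotactically illegal
ne.kpi — violates constraint 2: syllable 2 onset /kp/ has 2 consonants (> 1) → phonotactically illegal
fufg.ku — violates constraint 3: syllable 1 coda /fg/ has 2 consonants (> 1) → phonotactically illegal
jjuj — violates constraint 2: syllable 1 onset /jj/ has 2 consonants (> 1) → phonotactically illegal
nbip — violates constraint 2: syllable 1 onset /nb/ has 2 consonants (> 1) → phonotactically illegal
No form is phonotactically legal → 0.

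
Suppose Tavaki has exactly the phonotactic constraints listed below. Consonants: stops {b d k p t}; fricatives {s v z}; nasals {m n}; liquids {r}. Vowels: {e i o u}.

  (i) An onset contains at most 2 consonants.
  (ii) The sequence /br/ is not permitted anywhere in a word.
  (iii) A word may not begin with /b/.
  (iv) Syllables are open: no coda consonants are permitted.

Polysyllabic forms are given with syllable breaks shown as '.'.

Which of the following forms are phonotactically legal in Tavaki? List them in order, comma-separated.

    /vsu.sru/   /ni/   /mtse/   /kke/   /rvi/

/vsu.sru/ — σ1 onset /vs/ (2C), coda /∅/ ok; σ2 onset /sr/ (2C), coda /∅/ ok → phonotactically legal
/ni/ — σ1 onset /n/, coda /∅/ ok → phonotactically legal
/mtse/ — violates constraint (i): syllable 1 onset /mts/ has 3 consonants (> 2) → phonotactically illegal
/kke/ — σ1 onset /kk/ (2C), coda /∅/ ok → phonotactically legal
/rvi/ — σ1 onset /rv/ (2C), coda /∅/ ok → phonotactically legal

/vsu.sru/, /ni/, /kke/, /rvi/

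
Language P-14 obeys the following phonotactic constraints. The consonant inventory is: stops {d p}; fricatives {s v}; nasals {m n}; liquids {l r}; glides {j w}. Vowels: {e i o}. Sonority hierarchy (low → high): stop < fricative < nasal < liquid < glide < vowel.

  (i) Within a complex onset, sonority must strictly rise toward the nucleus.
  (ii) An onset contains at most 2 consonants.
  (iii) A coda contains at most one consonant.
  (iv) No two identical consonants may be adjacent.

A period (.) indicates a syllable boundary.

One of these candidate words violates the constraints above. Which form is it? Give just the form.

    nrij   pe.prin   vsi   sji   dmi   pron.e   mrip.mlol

nrij — σ1 onset /nr/ (3→4 rises), coda /j/ ok → well-formed
pe.prin — σ1 onset /p/, coda /∅/ ok; σ2 onset /pr/ (1→4 rises), coda /n/ ok → well-formed
vsi — violates constraint (i): syllable 1 onset /vs/: /v/ (fricative, 2) → /s/ (fricative, 2) does not rise → ill-formed
sji — σ1 onset /sj/ (2→5 rises), coda /∅/ ok → well-formed
dmi — σ1 onset /dm/ (1→3 rises), coda /∅/ ok → well-formed
pron.e — σ1 onset /pr/ (1→4 rises), coda /n/ ok; σ2 onset /∅/, coda /∅/ ok → well-formed
mrip.mlol — σ1 onset /mr/ (3→4 rises), coda /p/ ok; σ2 onset /ml/ (3→4 rises), coda /l/ ok → well-formed

vsi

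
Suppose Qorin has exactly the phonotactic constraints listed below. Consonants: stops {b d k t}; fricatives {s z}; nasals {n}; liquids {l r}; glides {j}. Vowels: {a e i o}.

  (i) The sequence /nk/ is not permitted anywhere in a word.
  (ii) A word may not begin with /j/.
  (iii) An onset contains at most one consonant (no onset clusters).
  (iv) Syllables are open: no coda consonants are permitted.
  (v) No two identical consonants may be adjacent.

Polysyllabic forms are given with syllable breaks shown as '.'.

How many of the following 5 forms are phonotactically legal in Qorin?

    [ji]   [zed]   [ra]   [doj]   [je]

1

[ji] — violates constraint (ii): word begins with /j/ → phonotactically illegal
[zed] — violates constraint (iv): syllable 1 coda /d/ has 1 consonant (> 0) → phonotactically illegal
[ra] — σ1 onset /r/, coda /∅/ ok → phonotactically legal
[doj] — violates constraint (iv): syllable 1 coda /j/ has 1 consonant (> 0) → phonotactically illegal
[je] — violates constraint (ii): word begins with /j/ → phonotactically illegal
Phonotactically legal: [ra] → 1.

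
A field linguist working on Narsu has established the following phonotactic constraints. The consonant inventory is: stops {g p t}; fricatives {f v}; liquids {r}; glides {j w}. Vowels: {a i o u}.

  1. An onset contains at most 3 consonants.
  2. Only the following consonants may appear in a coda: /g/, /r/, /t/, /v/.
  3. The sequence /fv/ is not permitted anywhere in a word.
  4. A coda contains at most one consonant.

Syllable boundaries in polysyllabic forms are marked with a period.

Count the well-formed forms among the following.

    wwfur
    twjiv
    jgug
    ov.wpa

4

wwfur — σ1 onset /wwf/ (3C), coda /r/ ok → well-formed
twjiv — σ1 onset /twj/ (3C), coda /v/ ok → well-formed
jgug — σ1 onset /jg/ (2C), coda /g/ ok → well-formed
ov.wpa — σ1 onset /∅/, coda /v/ ok; σ2 onset /wp/ (2C), coda /∅/ ok → well-formed
Well-formed: wwfur, twjiv, jgug, ov.wpa → 4.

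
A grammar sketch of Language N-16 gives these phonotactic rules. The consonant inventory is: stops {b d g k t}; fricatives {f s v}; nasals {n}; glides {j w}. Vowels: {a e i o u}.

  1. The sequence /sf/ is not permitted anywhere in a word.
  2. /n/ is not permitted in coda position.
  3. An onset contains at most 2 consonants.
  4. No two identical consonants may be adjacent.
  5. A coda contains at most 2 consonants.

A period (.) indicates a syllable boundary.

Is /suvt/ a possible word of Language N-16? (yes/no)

/suvt/ — σ1 onset /s/, coda /vt/ (2C) ok → well-formed

yes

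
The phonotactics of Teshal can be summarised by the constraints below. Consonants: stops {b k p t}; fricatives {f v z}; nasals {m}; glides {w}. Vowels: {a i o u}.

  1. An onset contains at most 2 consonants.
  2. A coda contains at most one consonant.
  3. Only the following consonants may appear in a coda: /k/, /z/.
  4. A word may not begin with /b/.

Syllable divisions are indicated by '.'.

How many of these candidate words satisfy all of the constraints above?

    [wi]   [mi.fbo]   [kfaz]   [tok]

4

[wi] — σ1 onset /w/, coda /∅/ ok → well-formed
[mi.fbo] — σ1 onset /m/, coda /∅/ ok; σ2 onset /fb/ (2C), coda /∅/ ok → well-formed
[kfaz] — σ1 onset /kf/ (2C), coda /z/ ok → well-formed
[tok] — σ1 onset /t/, coda /k/ ok → well-formed
Well-formed: [wi], [mi.fbo], [kfaz], [tok] → 4.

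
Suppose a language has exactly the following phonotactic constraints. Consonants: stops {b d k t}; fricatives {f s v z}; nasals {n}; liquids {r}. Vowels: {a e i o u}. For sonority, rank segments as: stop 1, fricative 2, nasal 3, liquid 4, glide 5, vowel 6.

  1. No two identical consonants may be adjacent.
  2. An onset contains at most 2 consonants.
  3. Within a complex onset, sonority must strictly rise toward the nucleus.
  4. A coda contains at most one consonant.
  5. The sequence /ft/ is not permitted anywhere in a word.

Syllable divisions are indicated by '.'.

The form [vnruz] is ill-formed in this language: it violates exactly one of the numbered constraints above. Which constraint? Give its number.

2

[vnruz]: syllable 1 onset /vnr/ has 3 consonants (> 2).
This is a violation of constraint 2: "An onset contains at most 2 consonants."
The remaining constraints (1, 3, 4, 5) are satisfied.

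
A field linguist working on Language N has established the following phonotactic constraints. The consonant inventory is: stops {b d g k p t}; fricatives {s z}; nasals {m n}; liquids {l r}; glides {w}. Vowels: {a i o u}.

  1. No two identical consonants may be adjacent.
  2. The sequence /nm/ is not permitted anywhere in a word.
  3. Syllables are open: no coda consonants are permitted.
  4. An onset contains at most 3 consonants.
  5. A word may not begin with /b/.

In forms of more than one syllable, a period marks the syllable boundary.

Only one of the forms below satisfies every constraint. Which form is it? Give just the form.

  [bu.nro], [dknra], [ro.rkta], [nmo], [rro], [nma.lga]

[ro.rkta]

[bu.nro] — violates constraint 5: word begins with /b/ → ill-formed
[dknra] — violates constraint 4: syllable 1 onset /dknr/ has 4 consonants (> 3) → ill-formed
[ro.rkta] — σ1 onset /r/, coda /∅/ ok; σ2 onset /rkt/ (3C), coda /∅/ ok → well-formed
[nmo] — violates constraint 2: contains banned sequence /nm/ → ill-formed
[rro] — violates constraint 1: adjacent identical consonants /rr/ → ill-formed
[nma.lga] — violates constraint 2: contains banned sequence /nm/ → ill-formed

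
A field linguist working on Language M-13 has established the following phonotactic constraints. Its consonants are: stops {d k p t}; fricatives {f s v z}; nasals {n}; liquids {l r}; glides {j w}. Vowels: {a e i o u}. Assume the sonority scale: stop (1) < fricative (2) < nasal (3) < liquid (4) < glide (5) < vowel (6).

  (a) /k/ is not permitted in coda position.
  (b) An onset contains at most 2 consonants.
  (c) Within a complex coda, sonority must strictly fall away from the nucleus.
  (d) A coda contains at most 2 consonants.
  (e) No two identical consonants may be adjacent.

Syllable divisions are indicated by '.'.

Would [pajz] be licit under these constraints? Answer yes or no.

yes

[pajz] — σ1 onset /p/, coda /jz/ (5→2 falls) ok → licit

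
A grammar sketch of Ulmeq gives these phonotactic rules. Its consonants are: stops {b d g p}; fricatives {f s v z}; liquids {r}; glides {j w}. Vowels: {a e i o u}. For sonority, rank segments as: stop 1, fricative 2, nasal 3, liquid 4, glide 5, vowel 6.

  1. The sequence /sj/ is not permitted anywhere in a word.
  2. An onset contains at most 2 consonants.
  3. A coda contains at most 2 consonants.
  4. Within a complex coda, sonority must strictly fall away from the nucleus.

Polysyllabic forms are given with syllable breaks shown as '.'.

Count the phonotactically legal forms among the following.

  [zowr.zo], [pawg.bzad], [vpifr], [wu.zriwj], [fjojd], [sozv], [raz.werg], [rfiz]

[zowr.zo] — σ1 onset /z/, coda /wr/ (5→4 falls) ok; σ2 onset /z/, coda /∅/ ok → phonotactically legal
[pawg.bzad] — σ1 onset /p/, coda /wg/ (5→1 falls) ok; σ2 onset /bz/ (2C), coda /d/ ok → phonotactically legal
[vpifr] — violates constraint 4: syllable 1 coda /fr/: /f/ (fricative, 2) → /r/ (liquid, 4) does not fall → phonotactically illegal
[wu.zriwj] — violates constraint 4: syllable 2 coda /wj/: /w/ (glide, 5) → /j/ (glide, 5) does not fall → phonotactically illegal
[fjojd] — σ1 onset /fj/ (2C), coda /jd/ (5→1 falls) ok → phonotactically legal
[sozv] — violates constraint 4: syllable 1 coda /zv/: /z/ (fricative, 2) → /v/ (fricative, 2) does not fall → phonotactically illegal
[raz.werg] — σ1 onset /r/, coda /z/ ok; σ2 onset /w/, coda /rg/ (4→1 falls) ok → phonotactically legal
[rfiz] — σ1 onset /rf/ (2C), coda /z/ ok → phonotactically legal
Phonotactically legal: [zowr.zo], [pawg.bzad], [fjojd], [raz.werg], [rfiz] → 5.

5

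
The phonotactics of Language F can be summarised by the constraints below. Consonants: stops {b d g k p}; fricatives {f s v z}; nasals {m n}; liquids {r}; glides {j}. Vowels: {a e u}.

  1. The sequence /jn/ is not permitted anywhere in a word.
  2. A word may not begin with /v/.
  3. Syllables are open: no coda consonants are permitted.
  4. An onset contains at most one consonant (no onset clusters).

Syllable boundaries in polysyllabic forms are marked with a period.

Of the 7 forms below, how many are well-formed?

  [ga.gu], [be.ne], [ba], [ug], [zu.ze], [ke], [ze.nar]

[ga.gu] — σ1 onset /g/, coda /∅/ ok; σ2 onset /g/, coda /∅/ ok → well-formed
[be.ne] — σ1 onset /b/, coda /∅/ ok; σ2 onset /n/, coda /∅/ ok → well-formed
[ba] — σ1 onset /b/, coda /∅/ ok → well-formed
[ug] — violates constraint 3: syllable 1 coda /g/ has 1 consonant (> 0) → ill-formed
[zu.ze] — σ1 onset /z/, coda /∅/ ok; σ2 onset /z/, coda /∅/ ok → well-formed
[ke] — σ1 onset /k/, coda /∅/ ok → well-formed
[ze.nar] — violates constraint 3: syllable 2 coda /r/ has 1 consonant (> 0) → ill-formed
Well-formed: [ga.gu], [be.ne], [ba], [zu.ze], [ke] → 5.

5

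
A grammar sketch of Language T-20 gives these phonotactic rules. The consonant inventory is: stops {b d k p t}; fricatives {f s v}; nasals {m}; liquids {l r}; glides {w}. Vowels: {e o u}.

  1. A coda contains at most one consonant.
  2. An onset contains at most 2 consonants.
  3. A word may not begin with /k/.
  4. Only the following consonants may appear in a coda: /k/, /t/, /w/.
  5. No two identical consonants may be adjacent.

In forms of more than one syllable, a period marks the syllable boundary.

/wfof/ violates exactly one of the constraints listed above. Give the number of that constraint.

4

/wfof/: syllable 1 coda contains /f/, which is not a licensed coda consonant.
This is a violation of constraint 4: "Only the following consonants may appear in a coda: /k/, /t/, /w/."
The remaining constraints (1, 2, 3, 5) are satisfied.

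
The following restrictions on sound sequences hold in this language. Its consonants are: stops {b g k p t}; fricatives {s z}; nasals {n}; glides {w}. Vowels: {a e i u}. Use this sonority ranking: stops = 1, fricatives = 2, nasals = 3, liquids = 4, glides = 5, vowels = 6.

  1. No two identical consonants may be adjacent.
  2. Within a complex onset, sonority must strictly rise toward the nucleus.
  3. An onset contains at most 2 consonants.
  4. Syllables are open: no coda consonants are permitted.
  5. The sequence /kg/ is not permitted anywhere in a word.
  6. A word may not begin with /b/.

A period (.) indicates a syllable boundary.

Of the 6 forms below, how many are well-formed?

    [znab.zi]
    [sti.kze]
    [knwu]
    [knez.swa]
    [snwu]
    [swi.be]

1

[znab.zi] — violates constraint 4: syllable 1 coda /b/ has 1 consonant (> 0) → ill-formed
[sti.kze] — violates constraint 2: syllable 1 onset /st/: /s/ (fricative, 2) → /t/ (stop, 1) does not rise → ill-formed
[knwu] — violates constraint 3: syllable 1 onset /knw/ has 3 consonants (> 2) → ill-formed
[knez.swa] — violates constraint 4: syllable 1 coda /z/ has 1 consonant (> 0) → ill-formed
[snwu] — violates constraint 3: syllable 1 onset /snw/ has 3 consonants (> 2) → ill-formed
[swi.be] — σ1 onset /sw/ (2→5 rises), coda /∅/ ok; σ2 onset /b/, coda /∅/ ok → well-formed
Well-formed: [swi.be] → 1.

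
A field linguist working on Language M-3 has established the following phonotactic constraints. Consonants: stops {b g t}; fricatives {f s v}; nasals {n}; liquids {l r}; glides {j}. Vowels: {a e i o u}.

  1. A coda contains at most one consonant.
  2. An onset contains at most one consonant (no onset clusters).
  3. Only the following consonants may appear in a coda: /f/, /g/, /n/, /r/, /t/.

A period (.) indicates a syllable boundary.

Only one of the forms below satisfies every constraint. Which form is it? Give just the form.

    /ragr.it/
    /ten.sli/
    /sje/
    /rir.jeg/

/ragr.it/ — violates constraint 1: syllable 1 coda /gr/ has 2 consonants (> 1) → phonotactically illegal
/ten.sli/ — violates constraint 2: syllable 2 onset /sl/ has 2 consonants (> 1) → phonotactically illegal
/sje/ — violates constraint 2: syllable 1 onset /sj/ has 2 consonants (> 1) → phonotactically illegal
/rir.jeg/ — σ1 onset /r/, coda /r/ ok; σ2 onset /j/, coda /g/ ok → phonotactically legal

/rir.jeg/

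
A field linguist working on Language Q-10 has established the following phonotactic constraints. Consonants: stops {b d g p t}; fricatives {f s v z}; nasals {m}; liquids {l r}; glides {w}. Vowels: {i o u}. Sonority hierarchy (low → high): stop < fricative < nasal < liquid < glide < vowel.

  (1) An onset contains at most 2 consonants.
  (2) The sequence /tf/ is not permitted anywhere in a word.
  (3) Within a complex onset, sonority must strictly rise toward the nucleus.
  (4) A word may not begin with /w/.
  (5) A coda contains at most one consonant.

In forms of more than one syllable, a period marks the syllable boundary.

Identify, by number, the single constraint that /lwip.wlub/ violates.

3

/lwip.wlub/: syllable 2 onset /wl/: /w/ (glide, 5) → /l/ (liquid, 4) does not rise.
This is a violation of constraint 3: "Within a complex onset, sonority must strictly rise toward the nucleus."
The remaining constraints (1, 2, 4, 5) are satisfied.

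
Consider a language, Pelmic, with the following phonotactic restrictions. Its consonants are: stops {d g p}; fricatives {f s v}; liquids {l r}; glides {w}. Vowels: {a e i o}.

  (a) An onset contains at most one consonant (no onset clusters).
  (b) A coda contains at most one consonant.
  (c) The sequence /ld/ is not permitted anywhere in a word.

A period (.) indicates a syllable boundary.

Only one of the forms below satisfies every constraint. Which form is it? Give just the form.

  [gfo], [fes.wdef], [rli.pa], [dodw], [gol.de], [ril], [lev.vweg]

[gfo] — violates constraint (a): syllable 1 onset /gf/ has 2 consonants (> 1) → phonotactically illegal
[fes.wdef] — violates constraint (a): syllable 2 onset /wd/ has 2 consonants (> 1) → phonotactically illegal
[rli.pa] — violates constraint (a): syllable 1 onset /rl/ has 2 consonants (> 1) → phonotactically illegal
[dodw] — violates constraint (b): syllable 1 coda /dw/ has 2 consonants (> 1) → phonotactically illegal
[gol.de] — violates constraint (c): contains banned sequence /ld/ → phonotactically illegal
[ril] — σ1 onset /r/, coda /l/ ok → phonotactically legal
[lev.vweg] — violates constraint (a): syllable 2 onset /vw/ has 2 consonants (> 1) → phonotactically illegal

[ril]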